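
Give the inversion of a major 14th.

First reduce the compound major fourteenth to its simple form, a major seventh.
The rule of nine gives the new number: 9 − 7 = 2, so a seventh becomes a second.
Quality inverts too: major becomes minor. That makes the inversion a minor second.

m2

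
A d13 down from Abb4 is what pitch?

Counting six letter names plus an octave down from A lands on C.
A diminished thirteenth is 19 semitones; 19 semitones down from Abb4 gives C3.

C3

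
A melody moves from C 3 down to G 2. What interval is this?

Descending from C3 to G2 is the same interval as ascending G2 to C3.
G to C spans four letter names (G-A-B-C), so the interval is some kind of fourth.
G2 to C3 is 5 semitones, matching the perfect fourth exactly, so the quality is perfect.

perfect 4th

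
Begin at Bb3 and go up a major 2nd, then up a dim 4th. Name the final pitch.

Fb4

A major second up from Bb3 is C4.
C4 up a diminished fourth → Fb4 (4 semitones).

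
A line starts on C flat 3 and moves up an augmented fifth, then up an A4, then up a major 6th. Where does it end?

An augmented fifth up from Cb3 is G3.
An augmented fourth up from G3 is C#4.
Up a major sixth from C#4: A#4 (9 semitones up).

A sharp 4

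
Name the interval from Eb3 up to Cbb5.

E to C spans six letter names (E-F-G-A-B-C), plus an octave: a thirteenth.
A major thirteenth would be 21 semitones; Eb3 to Cbb5 is 19, two semitones narrower, so the interval is diminished.
(Equivalently, a compound diminished sixth: a diminished sixth plus an octave.)

d13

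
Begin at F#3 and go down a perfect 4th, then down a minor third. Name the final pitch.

F#3 down a perfect fourth → C#3 (5 semitones).
Down a minor third from C#3: A#2 (3 semitones down).

A#2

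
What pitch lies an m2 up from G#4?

A4

Counting two letter names up from G lands on A.
A minor second is 1 semitone; 1 semitone up from G#4 gives A4.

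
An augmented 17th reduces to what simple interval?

Each octave removed subtracts seven from the number: 17 − 14 = 3.
So an augmented seventeenth is 2 octaves plus an augmented third. The quality is unchanged.

A3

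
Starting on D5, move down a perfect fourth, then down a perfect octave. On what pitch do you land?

A3

Down a perfect fourth from D5: A4 (5 semitones down).
A4 down a perfect octave → A3 (12 semitones).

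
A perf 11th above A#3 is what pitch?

Counting four letter names plus an octave up from A lands on D.
Moving 17 semitones up from A#3 (the size of a perfect eleventh) reaches D#5.

D#5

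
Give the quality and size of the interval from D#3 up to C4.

D to C spans seven letter names (D-E-F-G-A-B-C) — that makes it a seventh of some quality.
D#3 to C4 spans 9 semitones — two semitones narrower than the major seventh (11) — giving a diminished seventh.

diminished 7th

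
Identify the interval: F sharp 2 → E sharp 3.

F to E spans seven letter names (F-G-A-B-C-D-E) — that makes it a seventh of some quality.
F#2 to E#3 is 11 semitones, matching the major seventh exactly, so the quality is major.

major seventh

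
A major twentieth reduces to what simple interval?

M6

Take out 2 octaves (14 from the number): 20 − 14 = 6.
So a major twentieth is 2 octaves plus a major sixth. The quality is unchanged.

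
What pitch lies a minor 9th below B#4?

Two letters down from B (plus an octave) reaches A.
A minor ninth is 13 semitones; 13 semitones down from B#4 gives A##3.

A##3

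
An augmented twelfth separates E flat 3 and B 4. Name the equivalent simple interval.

Each octave removed subtracts seven from the number: 12 − 7 = 5.
So an augmented twelfth is an octave plus an augmented fifth. The quality is unchanged.

augmented 5th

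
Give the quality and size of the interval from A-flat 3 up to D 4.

A to D spans four letter names (A-B-C-D) — that makes it a fourth of some quality.
A perfect fourth would be 5 semitones; Ab3 to D4 is 6, one semitone wider, so the interval is augmented.

augmented fourth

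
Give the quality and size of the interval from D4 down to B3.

Descending from D4 to B3 is the same interval as ascending B3 to D4.
B to D spans three letter names (B-C-D) — that makes it a third of some quality.
A major third would be 4 semitones, but B3 to D4 is 3 — one semitone narrower, making it a minor third.

minor third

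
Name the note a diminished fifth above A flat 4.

E double-flat 5

The fifth takes the letter from A up to E.
A diminished fifth is 6 semitones; 6 semitones up from Ab4 gives Ebb5.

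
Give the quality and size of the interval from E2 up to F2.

minor second

E to F spans two letter names (E-F), so the interval is some kind of second.
At 1 semitone, E2→F2 falls one short of a major second: minor.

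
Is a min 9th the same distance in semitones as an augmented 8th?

Yes

A minor ninth spans 13 semitones, and an augmented octave also spans 13 semitones — they're enharmonic.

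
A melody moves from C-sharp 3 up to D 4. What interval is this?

C to D spans two letter names (C-D), plus an octave — that makes it a ninth of some quality.
At 13 semitones, C#3→D4 falls one short of a major ninth: minor.
(Equivalently, a compound minor second: a minor second plus an octave.)

minor ninth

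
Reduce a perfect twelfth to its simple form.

perfect fifth

Take out an octave (7 from the number): 12 − 7 = 5.
That makes a perfect twelfth a compound perfect fifth — an octave plus a perfect fifth.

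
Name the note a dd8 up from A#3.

Ab4

The letter stays A (same as the start), shifted an octave up.
Moving 10 semitones up from A#3 (the size of a doubly diminished octave) reaches Ab4.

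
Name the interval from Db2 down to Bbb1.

M3

Descending from Db2 to Bbb1 is the same interval as ascending Bbb1 to Db2.
B to D spans three letter names (B-C-D) — that makes it a third of some quality.
The major third spans 4 semitones, and Bbb1 to Db2 is exactly 4 semitones — so this is a major third.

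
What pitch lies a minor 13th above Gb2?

Ebb4

The thirteenth's letter: G up six letter names plus an octave → E.
Moving 20 semitones up from Gb2 (the size of a minor thirteenth) reaches Ebb4.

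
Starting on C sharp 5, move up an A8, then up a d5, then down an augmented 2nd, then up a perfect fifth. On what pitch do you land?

Up an augmented octave from C#5: C##6 (13 semitones up).
Up a diminished fifth from C##6: G#6 (6 semitones up).
G#6 down an augmented second → F6 (3 semitones).
A perfect fifth up from F6 is C7.

C 7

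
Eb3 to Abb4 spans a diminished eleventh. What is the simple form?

Take out an octave (7 from the number): 11 − 7 = 4.
Quality carries through unchanged, so the simple form is a diminished fourth.

diminished fourth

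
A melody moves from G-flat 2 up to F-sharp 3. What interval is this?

augmented seventh

G to F spans seven letter names (G-A-B-C-D-E-F) — that makes it a seventh of some quality.
Gb2 to F#3 spans 12 semitones — one semitone wider than the major seventh (11) — giving an augmented seventh.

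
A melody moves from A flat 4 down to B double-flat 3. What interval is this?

M7

Descending from Ab4 to Bbb3 is the same interval as ascending Bbb3 to Ab4.
B to A spans seven letter names (B-C-D-E-F-G-A): a seventh.
The major seventh spans 11 semitones, and Bbb3 to Ab4 is exactly 11 semitones — so this is a major seventh.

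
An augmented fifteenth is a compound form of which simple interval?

augmented 8th

Each octave removed subtracts seven from the number: 15 − 7 = 8.
That makes an augmented fifteenth a compound augmented octave — an octave plus an augmented octave.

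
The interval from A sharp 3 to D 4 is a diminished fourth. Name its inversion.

Interval numbers invert to sum to nine: 4 + 5 = 9, so a fourth inverts to a fifth.
The quality also flips — diminished becomes augmented — giving an augmented fifth.

augmented fifth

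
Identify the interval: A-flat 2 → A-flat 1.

Descending from Ab2 to Ab1 is the same interval as ascending Ab1 to Ab2.
A to A is the same letter name, plus an octave — that makes it an octave of some quality.
Ab1 to Ab2 is 12 semitones, matching the perfect octave exactly, so the quality is perfect.

perfect octave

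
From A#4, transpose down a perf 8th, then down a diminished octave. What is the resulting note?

A##2

Down a perfect octave from A#4: A#3 (12 semitones down).
Down a diminished octave from A#3: A##2 (11 semitones down).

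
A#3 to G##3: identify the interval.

Descending from A#3 to G##3 is the same interval as ascending G##3 to A#3.
G to A spans two letter names (G-A): a second.
G##3 to A#3 is 1 semitone, a half step short of the major second (2), so this is minor.

minor 2nd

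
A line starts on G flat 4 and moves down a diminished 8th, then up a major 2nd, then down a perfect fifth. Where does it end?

Down a diminished octave from Gb4: G3 (11 semitones down).
Up a major second from G3: A3 (2 semitones up).
Down a perfect fifth from A3: D3 (7 semitones down).

D 3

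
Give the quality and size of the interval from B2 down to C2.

M7

Descending from B2 to C2 is the same interval as ascending C2 to B2.
C to B spans seven letter names (C-D-E-F-G-A-B): a seventh.
Counting semitones, C2→B2 is 11, which is the major seventh.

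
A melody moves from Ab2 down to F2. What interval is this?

minor third

Descending from Ab2 to F2 is the same interval as ascending F2 to Ab2.
F to A spans three letter names (F-G-A): a third.
F2 to Ab2 is 3 semitones, a half step short of the major third (4), so this is minor.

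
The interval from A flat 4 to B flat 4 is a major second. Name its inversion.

m7

The rule of nine gives the new number: 9 − 2 = 7, so a second becomes a seventh.
And major becomes minor under inversion, so we get a minor seventh.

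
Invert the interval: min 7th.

Interval numbers invert to sum to nine: 7 + 2 = 9, so a seventh inverts to a second.
Quality inverts too: minor becomes major. That makes the inversion a major second.

major 2nd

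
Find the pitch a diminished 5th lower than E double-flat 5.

The fifth takes the letter from E down to A.
Moving 6 semitones down from Ebb5 (the size of a diminished fifth) reaches Ab4.

A flat 4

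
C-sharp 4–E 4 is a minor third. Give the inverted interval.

major 6th

Inverted interval numbers add to nine, so a third pairs with a sixth (3 + 6 = 9).
Quality inverts too: minor becomes major. That makes the inversion a major sixth.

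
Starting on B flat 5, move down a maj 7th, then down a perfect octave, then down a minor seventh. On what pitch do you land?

D flat 3

Down a major seventh from Bb5: Cb5 (11 semitones down).
Down a perfect octave from Cb5: Cb4 (12 semitones down).
A minor seventh down from Cb4 is Db3.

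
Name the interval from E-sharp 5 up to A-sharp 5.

P4

E to A spans four letter names (E-F-G-A) — that makes it a fourth of some quality.
E#5 to A#5 is 5 semitones, matching the perfect fourth exactly, so the quality is perfect.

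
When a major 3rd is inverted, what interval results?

Interval numbers invert to sum to nine: 3 + 6 = 9, so a third inverts to a sixth.
Quality inverts too: major becomes minor. That makes the inversion a minor sixth.

m6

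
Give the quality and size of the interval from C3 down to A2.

Descending from C3 to A2 is the same interval as ascending A2 to C3.
A to C spans three letter names (A-B-C): a third.
At 3 semitones, A2→C3 falls one short of a major third: minor.

minor third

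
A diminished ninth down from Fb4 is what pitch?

E3

The ninth's letter: F down two letter names plus an octave → E.
A diminished ninth spans 12 semitones, so from Fb4 the target pitch is E3.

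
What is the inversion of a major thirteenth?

minor third

First reduce the compound major thirteenth to its simple form, a major sixth.
The rule of nine gives the new number: 9 − 6 = 3, so a sixth becomes a third.
Quality inverts too: major becomes minor. That makes the inversion a minor third.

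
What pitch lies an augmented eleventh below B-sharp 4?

Four letters down from B (plus an octave) reaches F.
An augmented eleventh spans 18 semitones, so from B#4 the target pitch is F#3.

F-sharp 3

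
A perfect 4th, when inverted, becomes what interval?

Interval numbers invert to sum to nine: 4 + 5 = 9, so a fourth inverts to a fifth.
And perfect stays perfect under inversion, so we get a perfect fifth.

P5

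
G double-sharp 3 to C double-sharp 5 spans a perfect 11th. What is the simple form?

Subtracting seven from the interval number removes an octave: 11 − 7 = 4.
That makes a perfect eleventh a compound perfect fourth — an octave plus a perfect fourth.

perfect fourth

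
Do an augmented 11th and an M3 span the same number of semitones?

An augmented eleventh is 18 semitones but a major third is 4 semitones — different sizes.

No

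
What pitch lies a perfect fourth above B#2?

The fourth takes the letter from B up to E.
A perfect fourth spans 5 semitones, so from B#2 the target pitch is E#3.

E#3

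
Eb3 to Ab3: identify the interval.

P4

E to A spans four letter names (E-F-G-A), so the interval is some kind of fourth.
Counting semitones, Eb3→Ab3 is 5, which is the perfect fourth.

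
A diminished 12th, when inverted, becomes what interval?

First reduce the compound diminished twelfth to its simple form, a diminished fifth.
Inverted interval numbers add to nine, so a fifth pairs with a fourth (5 + 4 = 9).
And diminished becomes augmented under inversion, so we get an augmented fourth.

A4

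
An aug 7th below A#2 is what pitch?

Bb1

The seventh takes the letter from A down to B.
An augmented seventh spans 12 semitones, so from A#2 the target pitch is Bb1.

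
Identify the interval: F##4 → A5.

d10

F to A spans three letter names (F-G-A), plus an octave: a tenth.
A major tenth would be 16 semitones; F##4 to A5 is 14, two semitones narrower, so the interval is diminished.
(Equivalently, a compound diminished third: a diminished third plus an octave.)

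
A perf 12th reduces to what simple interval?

perfect 5th

Subtracting seven from the interval number removes an octave: 12 − 7 = 5.
So a perfect twelfth is an octave plus a perfect fifth. The quality is unchanged.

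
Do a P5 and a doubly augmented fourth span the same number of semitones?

Both span 7 semitones: a perfect fifth and a doubly augmented fourth are the same chromatic distance.

Yes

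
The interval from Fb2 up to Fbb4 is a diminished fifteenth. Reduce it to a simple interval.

Subtracting seven from the interval number removes an octave: 15 − 7 = 8.
So a diminished fifteenth is an octave plus a diminished octave. The quality is unchanged.

diminished 8th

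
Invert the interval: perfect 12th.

First reduce the compound perfect twelfth to its simple form, a perfect fifth.
Interval numbers invert to sum to nine: 5 + 4 = 9, so a fifth inverts to a fourth.
And perfect stays perfect under inversion, so we get a perfect fourth.

perfect 4th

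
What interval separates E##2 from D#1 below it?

augmented ninth

Descending from E##2 to D#1 is the same interval as ascending D#1 to E##2.
D to E spans two letter names (D-E), plus an octave: a ninth.
A major ninth would be 14 semitones; D#1 to E##2 is 15, one semitone wider, so the interval is augmented.
(Equivalently, a compound augmented second: an augmented second plus an octave.)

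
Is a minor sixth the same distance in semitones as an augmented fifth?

Yes

Both span 8 semitones: a minor sixth and an augmented fifth are the same chromatic distance.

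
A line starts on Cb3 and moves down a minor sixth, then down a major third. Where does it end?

Cb3 down a minor sixth → Eb2 (8 semitones).
Down a major third from Eb2: Cb2 (4 semitones down).

Cb2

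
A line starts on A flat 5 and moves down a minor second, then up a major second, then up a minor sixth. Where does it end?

F 6

Down a minor second from Ab5: G5 (1 semitone down).
Up a major second from G5: A5 (2 semitones up).
A5 up a minor sixth → F6 (8 semitones).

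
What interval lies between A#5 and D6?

A to D spans four letter names (A-B-C-D): a fourth.
The perfect fourth is 5 semitones; here we have 4, one semitone narrower: diminished.

d4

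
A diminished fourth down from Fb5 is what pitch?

Counting four letter names down from F lands on C.
A diminished fourth spans 4 semitones, so from Fb5 the target pitch is C5.

C5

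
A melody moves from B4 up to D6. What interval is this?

minor 10th

B to D spans three letter names (B-C-D), plus an octave: a tenth.
B4 to D6 is 15 semitones, a half step short of the major tenth (16), so this is minor.
(Equivalently, a compound minor third: a minor third plus an octave.)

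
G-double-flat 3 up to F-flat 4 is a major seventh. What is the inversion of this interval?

Interval numbers invert to sum to nine: 7 + 2 = 9, so a seventh inverts to a second.
The quality also flips — major becomes minor — giving a minor second.

m2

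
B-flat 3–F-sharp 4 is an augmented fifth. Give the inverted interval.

Interval numbers invert to sum to nine: 5 + 4 = 9, so a fifth inverts to a fourth.
The quality also flips — augmented becomes diminished — giving a diminished fourth.

d4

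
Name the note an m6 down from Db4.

Counting six letter names down from D lands on F.
A minor sixth spans 8 semitones, so from Db4 the target pitch is F3.

F3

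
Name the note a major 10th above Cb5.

Eb6

The tenth's letter: C up three letter names plus an octave → E.
Moving 16 semitones up from Cb5 (the size of a major tenth) reaches Eb6.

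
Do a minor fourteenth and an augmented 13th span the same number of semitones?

Both span 22 semitones: a minor fourteenth and an augmented thirteenth are the same chromatic distance.

Yes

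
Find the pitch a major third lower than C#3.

Counting three letter names down from C lands on A.
A major third is 4 semitones; 4 semitones down from C#3 gives A2.

A2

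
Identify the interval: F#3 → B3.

perfect fourth

F to B spans four letter names (F-G-A-B) — that makes it a fourth of some quality.
Counting semitones, F#3→B3 is 5, which is the perfect fourth.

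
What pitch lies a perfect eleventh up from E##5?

Four letters up from E (plus an octave) reaches A.
A perfect eleventh spans 17 semitones, so from E##5 the target pitch is A##6.

A##6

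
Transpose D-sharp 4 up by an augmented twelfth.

The twelfth's letter: D up five letter names plus an octave → A.
An augmented twelfth spans 20 semitones, so from D#4 the target pitch is A##5.

A-double-sharp 5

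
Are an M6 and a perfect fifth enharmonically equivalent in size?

No

A major sixth spans 9 semitones; a perfect fifth spans 7 semitones. They differ by 2.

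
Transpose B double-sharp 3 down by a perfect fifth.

E double-sharp 3

Counting five letter names down from B lands on E.
A perfect fifth is 7 semitones; 7 semitones down from B##3 gives E##3.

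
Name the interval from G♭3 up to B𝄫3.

minor third

G to B spans three letter names (G-A-B) — that makes it a third of some quality.
A major third would be 4 semitones, but Gb3 to Bbb3 is 3 — one semitone narrower, making it a minor third.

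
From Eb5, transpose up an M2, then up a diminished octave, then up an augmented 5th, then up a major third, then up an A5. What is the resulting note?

Eb5 up a major second → F5 (2 semitones).
A diminished octave up from F5 is Fb6.
An augmented fifth up from Fb6 is C7.
Up a major third from C7: E7 (4 semitones up).
E7 up an augmented fifth → B#7 (8 semitones).

B#7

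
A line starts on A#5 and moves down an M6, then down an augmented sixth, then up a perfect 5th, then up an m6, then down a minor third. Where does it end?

Down a major sixth from A#5: C#5 (9 semitones down).
C#5 down an augmented sixth → Eb4 (10 semitones).
Up a perfect fifth from Eb4: Bb4 (7 semitones up).
Bb4 up a minor sixth → Gb5 (8 semitones).
A minor third down from Gb5 is Eb5.

Eb5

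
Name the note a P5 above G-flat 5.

The fifth takes the letter from G up to D.
A perfect fifth is 7 semitones; 7 semitones up from Gb5 gives Db6.

D-flat 6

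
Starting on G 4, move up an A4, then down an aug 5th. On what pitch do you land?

F 4

G4 up an augmented fourth → C#5 (6 semitones).
C#5 down an augmented fifth → F4 (8 semitones).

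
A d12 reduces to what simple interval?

diminished fifth

Take out an octave (7 from the number): 12 − 7 = 5.
That makes a diminished twelfth a compound diminished fifth — an octave plus a diminished fifth.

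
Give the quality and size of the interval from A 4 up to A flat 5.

diminished octave

A to A is the same letter name, plus an octave: an octave.
A4 to Ab5 spans 11 semitones — one semitone narrower than the perfect octave (12) — giving a diminished octave.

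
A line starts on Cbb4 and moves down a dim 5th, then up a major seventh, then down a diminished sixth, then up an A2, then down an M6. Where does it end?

C##3

A diminished fifth down from Cbb4 is Fb3.
A major seventh up from Fb3 is Eb4.
Down a diminished sixth from Eb4: G#3 (7 semitones down).
An augmented second up from G#3 is A##3.
A##3 down a major sixth → C##3 (9 semitones).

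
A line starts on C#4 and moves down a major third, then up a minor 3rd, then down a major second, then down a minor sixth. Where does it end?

Down a major third from C#4: A3 (4 semitones down).
A3 up a minor third → C4 (3 semitones).
C4 down a major second → Bb3 (2 semitones).
Bb3 down a minor sixth → D3 (8 semitones).

D3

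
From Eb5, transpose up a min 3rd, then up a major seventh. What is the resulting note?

Eb5 up a minor third → Gb5 (3 semitones).
Up a major seventh from Gb5: F6 (11 semitones up).

F6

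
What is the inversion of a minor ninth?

major seventh

First reduce the compound minor ninth to its simple form, a minor second.
Inverted interval numbers add to nine, so a second pairs with a seventh (2 + 7 = 9).
Quality inverts too: minor becomes major. That makes the inversion a major seventh.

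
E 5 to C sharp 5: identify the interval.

m3

Descending from E5 to C#5 is the same interval as ascending C#5 to E5.
C to E spans three letter names (C-D-E): a third.
A major third would be 4 semitones, but C#5 to E5 is 3 — one semitone narrower, making it a minor third.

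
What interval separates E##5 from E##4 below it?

Descending from E##5 to E##4 is the same interval as ascending E##4 to E##5.
E to E is the same letter name, plus an octave: an octave.
Counting semitones, E##4→E##5 is 12, which is the perfect octave.

perfect octave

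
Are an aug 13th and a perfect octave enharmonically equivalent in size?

No

An augmented thirteenth is 22 semitones but a perfect octave is 12 semitones — different sizes.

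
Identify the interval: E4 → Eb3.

Descending from E4 to Eb3 is the same interval as ascending Eb3 to E4.
E to E is the same letter name, plus an octave: an octave.
Eb3 to E4 spans 13 semitones — one semitone wider than the perfect octave (12) — giving an augmented octave.

augmented 8th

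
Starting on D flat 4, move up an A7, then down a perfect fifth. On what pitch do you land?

F sharp 4

Db4 up an augmented seventh → C#5 (12 semitones).
A perfect fifth down from C#5 is F#4.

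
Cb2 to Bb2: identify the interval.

C to B spans seven letter names (C-D-E-F-G-A-B), so the interval is some kind of seventh.
Cb2 to Bb2 is 11 semitones, matching the major seventh exactly, so the quality is major.

major 7th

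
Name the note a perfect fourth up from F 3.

Four letter names up from F: B.
A perfect fourth spans 5 semitones, so from F3 the target pitch is Bb3.

B-flat 3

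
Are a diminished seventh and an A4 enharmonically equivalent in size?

A diminished seventh spans 9 semitones; an augmented fourth spans 6 semitones. They differ by 3.

No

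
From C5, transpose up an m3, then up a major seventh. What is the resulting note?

D6

C5 up a minor third → Eb5 (3 semitones).
A major seventh up from Eb5 is D6.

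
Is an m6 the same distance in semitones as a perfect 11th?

No

A minor sixth is 8 semitones but a perfect eleventh is 17 semitones — different sizes.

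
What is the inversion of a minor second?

Interval numbers invert to sum to nine: 2 + 7 = 9, so a second inverts to a seventh.
And minor becomes major under inversion, so we get a major seventh.

major seventh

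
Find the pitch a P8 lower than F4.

F3

For an octave the letter name doesn't change: still F, an octave down.
A perfect octave spans 12 semitones, so from F4 the target pitch is F3.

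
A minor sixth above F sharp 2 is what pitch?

D 3

The sixth takes the letter from F up to D.
A minor sixth spans 8 semitones, so from F#2 the target pitch is D3.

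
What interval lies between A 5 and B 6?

major ninth

A to B spans two letter names (A-B), plus an octave: a ninth.
The major ninth spans 14 semitones, and A5 to B6 is exactly 14 semitones — so this is a major ninth.
(Equivalently, a compound major second: a major second plus an octave.)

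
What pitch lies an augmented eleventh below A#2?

E1

The eleventh's letter: A down four letter names plus an octave → E.
An augmented eleventh spans 18 semitones, so from A#2 the target pitch is E1.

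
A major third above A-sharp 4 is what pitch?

C-double-sharp 5

Counting three letter names up from A lands on C.
A major third is 4 semitones; 4 semitones up from A#4 gives C##5.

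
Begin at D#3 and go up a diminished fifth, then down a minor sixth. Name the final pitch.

A diminished fifth up from D#3 is A3.
A3 down a minor sixth → C#3 (8 semitones).

C#3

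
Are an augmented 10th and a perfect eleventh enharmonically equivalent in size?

Yes

An augmented tenth spans 17 semitones, and a perfect eleventh also spans 17 semitones — they're enharmonic.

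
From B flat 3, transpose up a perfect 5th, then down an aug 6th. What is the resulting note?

A double-flat 3

Up a perfect fifth from Bb3: F4 (7 semitones up).
Down an augmented sixth from F4: Abb3 (10 semitones down).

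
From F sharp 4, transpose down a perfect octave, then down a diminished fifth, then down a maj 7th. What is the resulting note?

A perfect octave down from F#4 is F#3.
A diminished fifth down from F#3 is B#2.
Down a major seventh from B#2: C#2 (11 semitones down).

C sharp 2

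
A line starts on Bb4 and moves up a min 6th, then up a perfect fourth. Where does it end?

Cb6

Bb4 up a minor sixth → Gb5 (8 semitones).
Up a perfect fourth from Gb5: Cb6 (5 semitones up).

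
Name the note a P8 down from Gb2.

The letter stays G (same as the start), shifted an octave down.
A perfect octave is 12 semitones; 12 semitones down from Gb2 gives Gb1.

Gb1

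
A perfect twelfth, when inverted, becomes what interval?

perfect fourth

First reduce the compound perfect twelfth to its simple form, a perfect fifth.
Interval numbers invert to sum to nine: 5 + 4 = 9, so a fifth inverts to a fourth.
Quality inverts too: perfect stays perfect. That makes the inversion a perfect fourth.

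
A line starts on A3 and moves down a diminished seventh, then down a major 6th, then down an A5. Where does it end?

Down a diminished seventh from A3: B#2 (9 semitones down).
Down a major sixth from B#2: D#2 (9 semitones down).
D#2 down an augmented fifth → G1 (8 semitones).

G1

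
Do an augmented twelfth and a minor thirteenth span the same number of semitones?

An augmented twelfth = 20 semitones = a minor thirteenth; enharmonically equal.

Yes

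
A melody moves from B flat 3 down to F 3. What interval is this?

Descending from Bb3 to F3 is the same interval as ascending F3 to Bb3.
F to B spans four letter names (F-G-A-B): a fourth.
F3 to Bb3 is 5 semitones, matching the perfect fourth exactly, so the quality is perfect.

perfect fourth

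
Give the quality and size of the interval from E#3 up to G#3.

E to G spans three letter names (E-F-G): a third.
E#3 to G#3 is 3 semitones, a half step short of the major third (4), so this is minor.

m3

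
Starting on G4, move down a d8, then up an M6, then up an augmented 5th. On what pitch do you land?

B##4

G4 down a diminished octave → G#3 (11 semitones).
Up a major sixth from G#3: E#4 (9 semitones up).
Up an augmented fifth from E#4: B##4 (8 semitones up).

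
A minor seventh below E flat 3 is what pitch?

Seven letter names down from E: F.
Moving 10 semitones down from Eb3 (the size of a minor seventh) reaches F2.

F 2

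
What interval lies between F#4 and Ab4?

diminished 3rd

F to A spans three letter names (F-G-A) — that makes it a third of some quality.
F#4 to Ab4 spans 2 semitones — two semitones narrower than the major third (4) — giving a diminished third.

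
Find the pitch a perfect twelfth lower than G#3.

C#2

The twelfth's letter: G down five letter names plus an octave → C.
Moving 19 semitones down from G#3 (the size of a perfect twelfth) reaches C#2.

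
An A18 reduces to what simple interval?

augmented fourth

Each octave removed subtracts seven from the number: 18 − 14 = 4.
That makes an augmented eighteenth a compound augmented fourth — 2 octaves plus an augmented fourth.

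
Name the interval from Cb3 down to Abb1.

major tenth

Descending from Cb3 to Abb1 is the same interval as ascending Abb1 to Cb3.
A to C spans three letter names (A-B-C), plus an octave: a tenth.
The major tenth spans 16 semitones, and Abb1 to Cb3 is exactly 16 semitones — so this is a major tenth.
(Equivalently, a compound major third: a major third plus an octave.)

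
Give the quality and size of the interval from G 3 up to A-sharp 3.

G to A spans two letter names (G-A), so the interval is some kind of second.
G3 to A#3 spans 3 semitones — one semitone wider than the major second (2) — giving an augmented second.

augmented second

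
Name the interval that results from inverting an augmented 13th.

d3

First reduce the compound augmented thirteenth to its simple form, an augmented sixth.
Inverted interval numbers add to nine, so a sixth pairs with a third (6 + 3 = 9).
Quality inverts too: augmented becomes diminished. That makes the inversion a diminished third.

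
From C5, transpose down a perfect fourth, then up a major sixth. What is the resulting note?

E5

A perfect fourth down from C5 is G4.
A major sixth up from G4 is E5.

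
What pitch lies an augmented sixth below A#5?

C5

Six letter names down from A: C.
An augmented sixth spans 10 semitones, so from A#5 the target pitch is C5.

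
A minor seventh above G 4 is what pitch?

F 5

Seven letter names up from G: F.
A minor seventh spans 10 semitones, so from G4 the target pitch is F5.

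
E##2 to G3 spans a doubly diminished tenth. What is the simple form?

Each octave removed subtracts seven from the number: 10 − 7 = 3.
Quality carries through unchanged, so the simple form is a doubly diminished third.

doubly diminished 3rd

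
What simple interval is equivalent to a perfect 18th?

Take out 2 octaves (14 from the number): 18 − 14 = 4.
Quality carries through unchanged, so the simple form is a perfect fourth.

perfect 4th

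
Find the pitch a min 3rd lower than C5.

A4

Counting three letter names down from C lands on A.
Moving 3 semitones down from C5 (the size of a minor third) reaches A4.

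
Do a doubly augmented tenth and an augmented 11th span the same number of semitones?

Yes

A doubly augmented tenth = 18 semitones = an augmented eleventh; enharmonically equal.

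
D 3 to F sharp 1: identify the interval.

Descending from D3 to F#1 is the same interval as ascending F#1 to D3.
F to D spans six letter names (F-G-A-B-C-D), plus an octave: a thirteenth.
At 20 semitones, F#1→D3 falls one short of a major thirteenth: minor.
(Equivalently, a compound minor sixth: a minor sixth plus an octave.)

minor 13th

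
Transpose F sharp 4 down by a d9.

E double-sharp 3

The ninth's letter: F down two letter names plus an octave → E.
Moving 12 semitones down from F#4 (the size of a diminished ninth) reaches E##3.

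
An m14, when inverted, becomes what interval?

First reduce the compound minor fourteenth to its simple form, a minor seventh.
Inverted interval numbers add to nine, so a seventh pairs with a second (7 + 2 = 9).
And minor becomes major under inversion, so we get a major second.

major 2nd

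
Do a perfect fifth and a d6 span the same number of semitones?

A perfect fifth spans 7 semitones, and a diminished sixth also spans 7 semitones — they're enharmonic.

Yes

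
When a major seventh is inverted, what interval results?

Interval numbers invert to sum to nine: 7 + 2 = 9, so a seventh inverts to a second.
Quality inverts too: major becomes minor. That makes the inversion a minor second.

minor 2nd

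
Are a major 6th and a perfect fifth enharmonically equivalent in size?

9 semitones (major sixth) vs 7 semitones (perfect fifth): not equal.

No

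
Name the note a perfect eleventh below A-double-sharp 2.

E-double-sharp 1

Counting four letter names plus an octave down from A lands on E.
A perfect eleventh spans 17 semitones, so from A##2 the target pitch is E##1.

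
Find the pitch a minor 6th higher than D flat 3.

B double-flat 3

Six letter names up from D: B.
A minor sixth spans 8 semitones, so from Db3 the target pitch is Bbb3.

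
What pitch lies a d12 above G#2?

D4

Five letters up from G (plus an octave) reaches D.
Moving 18 semitones up from G#2 (the size of a diminished twelfth) reaches D4.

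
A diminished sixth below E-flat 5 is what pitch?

Six letter names down from E: G.
A diminished sixth is 7 semitones; 7 semitones down from Eb5 gives G#4.

G-sharp 4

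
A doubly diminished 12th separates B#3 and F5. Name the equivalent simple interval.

Take out an octave (7 from the number): 12 − 7 = 5.
That makes a doubly diminished twelfth a compound doubly diminished fifth — an octave plus a doubly diminished fifth.

dd5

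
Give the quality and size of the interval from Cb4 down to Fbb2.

Descending from Cb4 to Fbb2 is the same interval as ascending Fbb2 to Cb4.
F to C spans five letter names (F-G-A-B-C), plus an octave: a twelfth.
The perfect twelfth is 19 semitones; here we have 20, one semitone wider: augmented.
(Equivalently, a compound augmented fifth: an augmented fifth plus an octave.)

augmented twelfth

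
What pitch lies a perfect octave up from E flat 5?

E flat 6

An octave keeps the letter name E, an octave up from E.
A perfect octave is 12 semitones; 12 semitones up from Eb5 gives Eb6.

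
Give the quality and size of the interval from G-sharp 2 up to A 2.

minor 2nd

G to A spans two letter names (G-A): a second.
A major second would be 2 semitones, but G#2 to A2 is 1 — one semitone narrower, making it a minor second.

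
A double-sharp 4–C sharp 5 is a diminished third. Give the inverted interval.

The rule of nine gives the new number: 9 − 3 = 6, so a third becomes a sixth.
And diminished becomes augmented under inversion, so we get an augmented sixth.

A6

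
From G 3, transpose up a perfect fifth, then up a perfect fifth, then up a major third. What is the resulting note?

Up a perfect fifth from G3: D4 (7 semitones up).
D4 up a perfect fifth → A4 (7 semitones).
Up a major third from A4: C#5 (4 semitones up).

C sharp 5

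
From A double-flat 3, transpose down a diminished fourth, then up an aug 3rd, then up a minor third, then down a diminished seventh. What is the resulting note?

Down a diminished fourth from Abb3: Eb3 (4 semitones down).
Eb3 up an augmented third → G#3 (5 semitones).
G#3 up a minor third → B3 (3 semitones).
A diminished seventh down from B3 is C##3.

C double-sharp 3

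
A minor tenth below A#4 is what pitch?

Counting three letter names plus an octave down from A lands on F.
A minor tenth is 15 semitones; 15 semitones down from A#4 gives F##3.

F##3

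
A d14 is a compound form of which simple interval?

Take out an octave (7 from the number): 14 − 7 = 7.
Quality carries through unchanged, so the simple form is a diminished seventh.

diminished 7th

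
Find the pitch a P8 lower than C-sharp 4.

C-sharp 3

For an octave the letter name doesn't change: still C, an octave down.
A perfect octave is 12 semitones; 12 semitones down from C#4 gives C#3.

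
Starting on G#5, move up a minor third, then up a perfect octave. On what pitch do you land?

B6

A minor third up from G#5 is B5.
Up a perfect octave from B5: B6 (12 semitones up).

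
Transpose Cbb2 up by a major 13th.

Abb3

Six letters up from C (plus an octave) reaches A.
A major thirteenth spans 21 semitones, so from Cbb2 the target pitch is Abb3.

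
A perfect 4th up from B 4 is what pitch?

E 5

Four letter names up from B: E.
A perfect fourth spans 5 semitones, so from B4 the target pitch is E5.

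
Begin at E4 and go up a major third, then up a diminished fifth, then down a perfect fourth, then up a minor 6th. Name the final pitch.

A major third up from E4 is G#4.
A diminished fifth up from G#4 is D5.
Down a perfect fourth from D5: A4 (5 semitones down).
Up a minor sixth from A4: F5 (8 semitones up).

F5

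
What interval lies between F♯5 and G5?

minor second

F to G spans two letter names (F-G), so the interval is some kind of second.
A major second would be 2 semitones, but F#5 to G5 is 1 — one semitone narrower, making it a minor second.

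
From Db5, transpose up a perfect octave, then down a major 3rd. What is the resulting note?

Up a perfect octave from Db5: Db6 (12 semitones up).
Db6 down a major third → Bbb5 (4 semitones).

Bbb5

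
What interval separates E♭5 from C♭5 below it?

M3

Descending from Eb5 to Cb5 is the same interval as ascending Cb5 to Eb5.
C to E spans three letter names (C-D-E): a third.
The major third spans 4 semitones, and Cb5 to Eb5 is exactly 4 semitones — so this is a major third.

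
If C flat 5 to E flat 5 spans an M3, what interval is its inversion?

Inverted interval numbers add to nine, so a third pairs with a sixth (3 + 6 = 9).
The quality also flips — major becomes minor — giving a minor sixth.

minor sixth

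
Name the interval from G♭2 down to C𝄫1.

Descending from Gb2 to Cbb1 is the same interval as ascending Cbb1 to Gb2.
C to G spans five letter names (C-D-E-F-G), plus an octave — that makes it a twelfth of some quality.
Cbb1 to Gb2 spans 20 semitones — one semitone wider than the perfect twelfth (19) — giving an augmented twelfth.
(Equivalently, a compound augmented fifth: an augmented fifth plus an octave.)

augmented twelfth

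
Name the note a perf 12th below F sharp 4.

B 2

Five letters down from F (plus an octave) reaches B.
Moving 19 semitones down from F#4 (the size of a perfect twelfth) reaches B2.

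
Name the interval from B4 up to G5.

minor sixth

B to G spans six letter names (B-C-D-E-F-G) — that makes it a sixth of some quality.
A major sixth would be 9 semitones, but B4 to G5 is 8 — one semitone narrower, making it a minor sixth.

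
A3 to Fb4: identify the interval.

A to F spans six letter names (A-B-C-D-E-F) — that makes it a sixth of some quality.
A major sixth would be 9 semitones; A3 to Fb4 is 7, two semitones narrower, so the interval is diminished.

d6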